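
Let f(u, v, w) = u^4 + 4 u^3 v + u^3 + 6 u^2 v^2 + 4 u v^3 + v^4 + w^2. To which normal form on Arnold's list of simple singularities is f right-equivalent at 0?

The Hessian of f at 0 has rank 1. Corank 2; j^3 = u^3 is a perfect cube, so E-series; the 4-jet and mu = 6 give E_6.

E6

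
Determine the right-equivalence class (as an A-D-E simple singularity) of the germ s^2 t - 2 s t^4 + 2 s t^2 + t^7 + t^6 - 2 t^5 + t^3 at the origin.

The Hessian of f at 0 has rank 0. Corank 2; j^3 = t*(s + t)^2 has shape L^2 M (L != M), so D-series; mu = 7 gives D_7.

D_7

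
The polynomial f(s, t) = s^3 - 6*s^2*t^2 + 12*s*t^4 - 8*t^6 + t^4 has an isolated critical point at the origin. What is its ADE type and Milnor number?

Type E_6, Milnor number mu = 6.

The Hessian of f at 0 is [[0, 0], [0, 0]] with rank 0, so corank 2. A Groebner basis of the Jacobian ideal J(f) in C{s,t} is {s^3, s^2*t, -s^2/4 + s*t^2, t^3}; counting standard monomials gives mu = 6. Corank 2; j^3 = s^3 is a perfect cube, so E-series; the 4-jet and mu = 6 give E_6.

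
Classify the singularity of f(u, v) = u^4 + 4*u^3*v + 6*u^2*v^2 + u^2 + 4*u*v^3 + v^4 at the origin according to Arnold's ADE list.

The Hessian of f at 0 is [[2, 0], [0, 0]] with rank 1, so corank 1. A Groebner basis of the Jacobian ideal J(f) in C{u,v} is {v^3, u}; counting standard monomials gives mu = 3. Corank 1: A-series; mu = 3 gives A_3.

A3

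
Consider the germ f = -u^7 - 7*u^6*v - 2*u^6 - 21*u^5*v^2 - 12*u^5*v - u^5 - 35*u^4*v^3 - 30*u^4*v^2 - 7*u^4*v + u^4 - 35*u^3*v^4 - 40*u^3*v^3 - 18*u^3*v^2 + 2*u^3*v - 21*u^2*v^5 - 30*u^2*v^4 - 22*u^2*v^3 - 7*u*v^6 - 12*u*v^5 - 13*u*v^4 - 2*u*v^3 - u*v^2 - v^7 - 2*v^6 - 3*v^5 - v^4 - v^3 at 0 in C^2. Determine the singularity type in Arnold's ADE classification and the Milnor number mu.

The Hessian of f at 0 has rank 0. Corank 2; j^3 = -v^2*(u + v) has shape L^2 M (L != M), so D-series; mu = 5 gives D_5.

Type D_5, Milnor number mu = 5.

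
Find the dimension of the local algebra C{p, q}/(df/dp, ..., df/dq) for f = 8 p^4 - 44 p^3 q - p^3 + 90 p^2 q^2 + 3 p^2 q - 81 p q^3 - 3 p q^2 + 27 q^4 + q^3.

The Hessian of f at 0 is [[0, 0], [0, 0]] with rank 0, so corank 2. A Groebner basis of the Jacobian ideal J(f) in C{p,q} is {3*p^2/4 - 3*p*q/2 + q^4 + q^3/4 + 3*q^2/4, p^3 - 15*p^2/4 + 15*p*q/2 - 9*q^3/4 - 15*q^2/4, p^2*q - 9*p^2/4 + 9*p*q/2 - 7*q^3/4 - 9*q^2/4, -p^2 + p*q^2 + 2*p*q - 4*q^3/3 - q^2}; counting standard monomials gives mu = 7. Corank 2; j^3 = -(p - q)^3 is a perfect cube, so E-series; the 4-jet and mu = 7 give E_7.

7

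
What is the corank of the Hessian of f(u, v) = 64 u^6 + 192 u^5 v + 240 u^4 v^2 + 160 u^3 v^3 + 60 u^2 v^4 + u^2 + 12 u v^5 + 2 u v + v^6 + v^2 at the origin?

1

Hessian at 0 has rank 1.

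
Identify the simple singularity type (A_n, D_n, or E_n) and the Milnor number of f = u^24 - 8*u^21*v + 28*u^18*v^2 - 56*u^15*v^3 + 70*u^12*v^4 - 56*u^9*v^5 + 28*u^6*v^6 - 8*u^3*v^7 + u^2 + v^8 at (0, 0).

Type A_7, Milnor number mu = 7.

The Hessian of f at 0 has rank 1. Corank 1: A-series; mu = 7 gives A_7.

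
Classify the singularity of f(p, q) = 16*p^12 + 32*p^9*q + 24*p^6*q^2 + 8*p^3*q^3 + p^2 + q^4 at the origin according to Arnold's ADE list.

A3

The Hessian of f at 0 is [[2, 0], [0, 0]] with rank 1, so corank 1. A Groebner basis of the Jacobian ideal J(f) in C{p,q} is {q^3, p}; counting standard monomials gives mu = 3. Corank 1: A-series; mu = 3 gives A_3.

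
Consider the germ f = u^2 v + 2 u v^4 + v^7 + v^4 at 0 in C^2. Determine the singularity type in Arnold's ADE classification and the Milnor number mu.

The Hessian of f at 0 is [[0, 0], [0, 0]] with rank 0, so corank 2. A Groebner basis of the Jacobian ideal J(f) in C{u,v} is {u^3, u^2/4 + v^3, u*v}; counting standard monomials gives mu = 5. Corank 2; j^3 = u^2*v has shape L^2 M (L != M), so D-series; mu = 5 gives D_5.

Type D5, Milnor number mu = 5.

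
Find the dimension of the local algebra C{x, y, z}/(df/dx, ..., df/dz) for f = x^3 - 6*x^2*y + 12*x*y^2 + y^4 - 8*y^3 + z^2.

6

The Hessian of f at 0 is [[0, 0, 0], [0, 0, 0], [0, 0, 2]] with rank 1, so corank 2. A Groebner basis of the Jacobian ideal J(f) in C{x,y,z} is {y^3, x^2 - 4*x*y + 4*y^2, z}; counting standard monomials gives mu = 6. Corank 2; j^3 = (x - 2*y)^3 is a perfect cube, so E-series; the 4-jet and mu = 6 give E_6.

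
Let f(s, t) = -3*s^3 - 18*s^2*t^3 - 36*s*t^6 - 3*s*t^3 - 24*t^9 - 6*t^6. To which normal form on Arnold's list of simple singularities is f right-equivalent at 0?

E_7

The Hessian of f at 0 has rank 0. Corank 2; j^3 = -3*s^3 is a perfect cube, so E-series; the 4-jet and mu = 7 give E_7.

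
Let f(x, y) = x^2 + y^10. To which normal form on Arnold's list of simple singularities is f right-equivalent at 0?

A_{9}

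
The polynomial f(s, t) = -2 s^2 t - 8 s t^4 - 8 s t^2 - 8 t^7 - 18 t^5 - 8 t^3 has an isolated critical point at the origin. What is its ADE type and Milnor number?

Type D_{6}, Milnor number mu = 6.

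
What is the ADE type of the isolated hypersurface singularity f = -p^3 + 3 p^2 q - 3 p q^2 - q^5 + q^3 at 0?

E_{8}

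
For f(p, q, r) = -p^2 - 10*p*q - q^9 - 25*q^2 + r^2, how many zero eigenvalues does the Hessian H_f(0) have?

Hessian at 0 has rank 2.

1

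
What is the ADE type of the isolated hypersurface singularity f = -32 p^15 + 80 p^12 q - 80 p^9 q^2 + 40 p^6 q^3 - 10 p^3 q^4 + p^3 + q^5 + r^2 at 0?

E8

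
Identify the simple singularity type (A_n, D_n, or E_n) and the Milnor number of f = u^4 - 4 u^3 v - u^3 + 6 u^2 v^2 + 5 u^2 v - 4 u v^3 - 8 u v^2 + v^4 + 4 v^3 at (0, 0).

The Hessian of f at 0 is [[0, 0], [0, 0]] with rank 0, so corank 2. A Groebner basis of the Jacobian ideal J(f) in C{u,v} is {u*v^2 + u*v/2 - v^2, u*v/4 + v^3 - v^2/2, u^2 - 3*u*v + 2*v^2}; counting standard monomials gives mu = 5. Corank 2; j^3 = -(u - 2*v)^2*(u - v) has shape L^2 M (L != M), so D-series; mu = 5 gives D_5.

Type D5, Milnor number mu = 5.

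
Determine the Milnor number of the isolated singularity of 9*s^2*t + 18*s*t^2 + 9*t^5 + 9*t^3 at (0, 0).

The Hessian of f at 0 is [[0, 0], [0, 0]] with rank 0, so corank 2. A Groebner basis of the Jacobian ideal J(f) in C{s,t} is {s^2/5 + t^4 - t^2/5, s^3 + t^3, s*t + t^2}; counting standard monomials gives mu = 6. Corank 2; j^3 = 9*t*(s + t)^2 has shape L^2 M (L != M), so D-series; mu = 6 gives D_6.

6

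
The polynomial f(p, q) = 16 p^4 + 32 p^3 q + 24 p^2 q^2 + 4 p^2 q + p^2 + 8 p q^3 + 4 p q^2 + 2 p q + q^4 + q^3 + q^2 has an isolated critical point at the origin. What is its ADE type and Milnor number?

Type A_2, Milnor number mu = 2.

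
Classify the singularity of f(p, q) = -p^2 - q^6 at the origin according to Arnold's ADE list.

A_5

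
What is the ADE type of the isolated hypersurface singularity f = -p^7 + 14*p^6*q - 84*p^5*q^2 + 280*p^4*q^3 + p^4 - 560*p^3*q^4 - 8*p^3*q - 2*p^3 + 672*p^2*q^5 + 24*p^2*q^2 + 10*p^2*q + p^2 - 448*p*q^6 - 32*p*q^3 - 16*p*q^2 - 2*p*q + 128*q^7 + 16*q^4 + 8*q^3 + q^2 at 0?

A6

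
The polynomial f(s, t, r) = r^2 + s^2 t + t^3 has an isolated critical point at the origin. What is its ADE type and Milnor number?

Type D_{4}, Milnor number mu = 4.

The Hessian of f at 0 has rank 1. Corank 2; j^3 = t*(s^2 + t^2) splits into three distinct lines over C (the quadratic factor has nonzero discriminant), so D_4.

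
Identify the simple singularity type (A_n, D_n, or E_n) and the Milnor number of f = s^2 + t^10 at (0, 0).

Type A_9, Milnor number mu = 9.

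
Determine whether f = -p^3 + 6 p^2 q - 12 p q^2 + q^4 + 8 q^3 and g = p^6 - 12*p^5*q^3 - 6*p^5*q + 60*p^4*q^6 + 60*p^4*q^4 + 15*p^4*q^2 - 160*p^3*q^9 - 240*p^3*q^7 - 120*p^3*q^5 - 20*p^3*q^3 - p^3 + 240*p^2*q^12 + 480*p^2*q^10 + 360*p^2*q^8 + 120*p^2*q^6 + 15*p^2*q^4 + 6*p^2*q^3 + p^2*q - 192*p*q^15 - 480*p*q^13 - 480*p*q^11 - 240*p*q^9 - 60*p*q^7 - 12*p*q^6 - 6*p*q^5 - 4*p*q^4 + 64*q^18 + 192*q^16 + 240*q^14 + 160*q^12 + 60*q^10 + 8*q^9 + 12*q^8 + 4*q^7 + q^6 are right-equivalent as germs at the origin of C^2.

No.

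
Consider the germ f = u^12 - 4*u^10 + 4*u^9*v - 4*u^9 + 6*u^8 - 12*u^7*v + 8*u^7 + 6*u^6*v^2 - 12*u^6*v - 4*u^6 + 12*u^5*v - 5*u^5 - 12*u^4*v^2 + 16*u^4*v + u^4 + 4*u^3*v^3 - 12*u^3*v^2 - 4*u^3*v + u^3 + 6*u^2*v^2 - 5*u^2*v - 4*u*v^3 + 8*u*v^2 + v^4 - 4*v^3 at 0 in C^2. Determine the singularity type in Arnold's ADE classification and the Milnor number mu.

Type D_5, Milnor number mu = 5.

The Hessian of f at 0 has rank 0. Corank 2; j^3 = (u - 2*v)^2*(u - v) has shape L^2 M (L != M), so D-series; mu = 5 gives D_5.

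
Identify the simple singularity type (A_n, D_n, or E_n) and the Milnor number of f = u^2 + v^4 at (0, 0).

Type A_{3}, Milnor number mu = 3.

The Hessian of f at 0 has rank 1. Corank 1: A-series; mu = 3 gives A_3.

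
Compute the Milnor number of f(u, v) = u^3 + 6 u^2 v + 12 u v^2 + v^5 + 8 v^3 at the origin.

8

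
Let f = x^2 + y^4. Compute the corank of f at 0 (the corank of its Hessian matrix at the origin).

1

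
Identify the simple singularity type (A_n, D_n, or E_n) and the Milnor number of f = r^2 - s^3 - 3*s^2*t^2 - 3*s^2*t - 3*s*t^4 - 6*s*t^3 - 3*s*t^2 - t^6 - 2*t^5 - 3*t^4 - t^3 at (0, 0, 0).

The Hessian of f at 0 has rank 1. Corank 2; j^3 = -(s + t)^3 is a perfect cube, so E-series; the 5-jet and mu = 8 give E_8.

Type E8, Milnor number mu = 8.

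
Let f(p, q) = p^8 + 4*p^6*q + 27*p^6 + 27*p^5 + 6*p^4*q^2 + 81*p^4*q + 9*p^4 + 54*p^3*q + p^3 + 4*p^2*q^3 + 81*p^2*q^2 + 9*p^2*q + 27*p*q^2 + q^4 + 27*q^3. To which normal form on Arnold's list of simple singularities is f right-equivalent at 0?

E_6

The Hessian of f at 0 is [[0, 0], [0, 0]] with rank 0, so corank 2. A Groebner basis of the Jacobian ideal J(f) in C{p,q} is {p^3 + p^2/2 + 3*p*q + 9*q^2/2, p^2*q - p^2/9 - 2*p*q/3 - q^2, p^2/54 + p*q^2 + p*q/9 + q^2/6, q^3}; counting standard monomials gives mu = 6. Corank 2; j^3 = (p + 3*q)^3 is a perfect cube, so E-series; the 4-jet and mu = 6 give E_6.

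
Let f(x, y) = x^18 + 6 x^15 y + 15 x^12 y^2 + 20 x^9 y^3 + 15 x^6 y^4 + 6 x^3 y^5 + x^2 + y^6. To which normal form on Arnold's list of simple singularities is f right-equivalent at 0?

The Hessian of f at 0 has rank 1. Corank 1: A-series; mu = 5 gives A_5.

A_{5}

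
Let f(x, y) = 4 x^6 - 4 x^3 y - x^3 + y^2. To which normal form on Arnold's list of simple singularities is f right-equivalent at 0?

A2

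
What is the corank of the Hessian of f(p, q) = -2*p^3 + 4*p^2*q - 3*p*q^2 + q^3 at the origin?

The Hessian at 0 is [[0, 0], [0, 0]] of rank 0; hence corank 2.

2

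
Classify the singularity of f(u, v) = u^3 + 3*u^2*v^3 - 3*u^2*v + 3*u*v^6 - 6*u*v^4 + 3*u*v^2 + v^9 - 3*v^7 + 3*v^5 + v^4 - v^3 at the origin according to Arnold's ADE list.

E_6

The Hessian of f at 0 has rank 0. Corank 2; j^3 = (u - v)^3 is a perfect cube, so E-series; the 4-jet and mu = 6 give E_6.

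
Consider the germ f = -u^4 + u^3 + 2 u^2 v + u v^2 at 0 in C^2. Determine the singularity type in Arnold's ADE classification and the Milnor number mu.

The Hessian of f at 0 is [[0, 0], [0, 0]] with rank 0, so corank 2. A Groebner basis of the Jacobian ideal J(f) in C{u,v} is {u*v^2 - u*v/4 - v^2/4, u*v/4 + v^3 + v^2/4, u^2 + u*v}; counting standard monomials gives mu = 5. Corank 2; j^3 = u*(u + v)^2 has shape L^2 M (L != M), so D-series; mu = 5 gives D_5.

Type D_5, Milnor number mu = 5.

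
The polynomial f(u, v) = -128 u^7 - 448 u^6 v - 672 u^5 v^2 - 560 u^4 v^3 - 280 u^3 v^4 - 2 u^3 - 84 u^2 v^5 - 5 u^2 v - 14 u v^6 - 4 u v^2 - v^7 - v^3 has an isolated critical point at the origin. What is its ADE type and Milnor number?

Type D_{8}, Milnor number mu = 8.

The Hessian of f at 0 is [[0, 0], [0, 0]] with rank 0, so corank 2. A Groebner basis of the Jacobian ideal J(f) in C{u,v} is {u*v/14 + v^6 + v^2/14, u*v^2 + v^3, u^2 + 3*u*v/2 + v^2/2}; counting standard monomials gives mu = 8. Corank 2; j^3 = -(u + v)^2*(2*u + v) has shape L^2 M (L != M), so D-series; mu = 8 gives D_8.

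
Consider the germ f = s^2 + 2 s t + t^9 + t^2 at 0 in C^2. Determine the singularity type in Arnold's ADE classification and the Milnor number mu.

The Hessian of f at 0 is [[2, 2], [2, 2]] with rank 1, so corank 1. A Groebner basis of the Jacobian ideal J(f) in C{s,t} is {t^8, s + t}; counting standard monomials gives mu = 8. Corank 1: A-series; mu = 8 gives A_8.

Type A_8, Milnor number mu = 8.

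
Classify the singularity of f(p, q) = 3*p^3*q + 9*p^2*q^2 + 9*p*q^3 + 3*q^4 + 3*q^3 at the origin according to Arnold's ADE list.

The Hessian of f at 0 has rank 0. Corank 2; j^3 = 3*q^3 is a perfect cube, so E-series; the 4-jet and mu = 7 give E_7.

E_{7}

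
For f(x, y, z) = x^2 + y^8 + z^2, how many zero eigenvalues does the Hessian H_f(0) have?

Hessian at 0 has rank 2.

1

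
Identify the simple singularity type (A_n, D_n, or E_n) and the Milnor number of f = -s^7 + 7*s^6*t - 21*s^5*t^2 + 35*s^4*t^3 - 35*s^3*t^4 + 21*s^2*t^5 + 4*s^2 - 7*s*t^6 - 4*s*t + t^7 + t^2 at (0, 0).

Type A_6, Milnor number mu = 6.

The Hessian of f at 0 is [[8, -4], [-4, 2]] with rank 1, so corank 1. A Groebner basis of the Jacobian ideal J(f) in C{s,t} is {t^6, s - t/2}; counting standard monomials gives mu = 6. Corank 1: A-series; mu = 6 gives A_6.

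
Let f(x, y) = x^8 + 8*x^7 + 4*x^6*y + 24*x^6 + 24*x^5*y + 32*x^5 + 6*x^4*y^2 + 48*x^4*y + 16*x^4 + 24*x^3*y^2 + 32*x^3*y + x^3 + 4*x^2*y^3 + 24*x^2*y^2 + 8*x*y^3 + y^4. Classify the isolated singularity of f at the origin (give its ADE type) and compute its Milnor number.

Type E6, Milnor number mu = 6.

The Hessian of f at 0 has rank 0. Corank 2; j^3 = x^3 is a perfect cube, so E-series; the 4-jet and mu = 6 give E_6.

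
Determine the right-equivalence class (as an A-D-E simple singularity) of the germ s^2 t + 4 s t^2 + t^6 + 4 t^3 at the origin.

D_7

The Hessian of f at 0 has rank 0. Corank 2; j^3 = t*(s + 2*t)^2 has shape L^2 M (L != M), so D-series; mu = 7 gives D_7.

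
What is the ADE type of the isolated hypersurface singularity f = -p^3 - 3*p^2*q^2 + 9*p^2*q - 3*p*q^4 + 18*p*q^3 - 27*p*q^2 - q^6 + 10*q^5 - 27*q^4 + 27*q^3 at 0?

E_{8}

The Hessian of f at 0 has rank 0. Corank 2; j^3 = -(p - 3*q)^3 is a perfect cube, so E-series; the 5-jet and mu = 8 give E_8.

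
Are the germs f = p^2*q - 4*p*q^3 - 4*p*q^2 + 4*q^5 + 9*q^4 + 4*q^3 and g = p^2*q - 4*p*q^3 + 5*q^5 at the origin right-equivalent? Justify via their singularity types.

No.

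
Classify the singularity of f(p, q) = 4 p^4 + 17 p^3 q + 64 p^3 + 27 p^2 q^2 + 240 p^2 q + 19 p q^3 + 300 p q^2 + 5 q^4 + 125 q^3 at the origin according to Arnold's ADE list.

E_7

The Hessian of f at 0 has rank 0. Corank 2; j^3 = (4*p + 5*q)^3 is a perfect cube, so E-series; the 4-jet and mu = 7 give E_7.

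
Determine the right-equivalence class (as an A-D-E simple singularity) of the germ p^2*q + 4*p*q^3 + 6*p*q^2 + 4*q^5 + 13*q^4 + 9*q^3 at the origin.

D5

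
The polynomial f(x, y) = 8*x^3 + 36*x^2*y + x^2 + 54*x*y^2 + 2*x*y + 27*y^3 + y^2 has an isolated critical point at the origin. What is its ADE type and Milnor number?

Type A_{2}, Milnor number mu = 2.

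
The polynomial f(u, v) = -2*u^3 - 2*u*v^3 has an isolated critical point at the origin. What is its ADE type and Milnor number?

The Hessian of f at 0 is [[0, 0], [0, 0]] with rank 0, so corank 2. A Groebner basis of the Jacobian ideal J(f) in C{u,v} is {u^3, u*v^2, 3*u^2 + v^3}; counting standard monomials gives mu = 7. Corank 2; j^3 = -2*u^3 is a perfect cube, so E-series; the 4-jet and mu = 7 give E_7.

Type E_7, Milnor number mu = 7.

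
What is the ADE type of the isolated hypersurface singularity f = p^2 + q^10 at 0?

The Hessian of f at 0 is [[2, 0], [0, 0]] with rank 1, so corank 1. A Groebner basis of the Jacobian ideal J(f) in C{p,q} is {q^9, p}; counting standard monomials gives mu = 9. Corank 1: A-series; mu = 9 gives A_9.

A_{9}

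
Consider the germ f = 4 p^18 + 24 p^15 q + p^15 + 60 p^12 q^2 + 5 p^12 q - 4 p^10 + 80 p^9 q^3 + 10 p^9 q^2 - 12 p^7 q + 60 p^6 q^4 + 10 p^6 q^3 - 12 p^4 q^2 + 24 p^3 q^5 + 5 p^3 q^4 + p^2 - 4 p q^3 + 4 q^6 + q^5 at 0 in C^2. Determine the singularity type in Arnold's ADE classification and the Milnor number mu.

Type A_{4}, Milnor number mu = 4.

The Hessian of f at 0 has rank 1. Corank 1: A-series; mu = 4 gives A_4.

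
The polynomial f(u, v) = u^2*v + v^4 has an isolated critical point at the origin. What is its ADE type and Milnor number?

Type D_5, Milnor number mu = 5.

The Hessian of f at 0 has rank 0. Corank 2; j^3 = u^2*v has shape L^2 M (L != M), so D-series; mu = 5 gives D_5.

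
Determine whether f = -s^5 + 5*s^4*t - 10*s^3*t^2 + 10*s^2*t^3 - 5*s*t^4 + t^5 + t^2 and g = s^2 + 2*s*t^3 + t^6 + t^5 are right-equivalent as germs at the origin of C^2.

Yes.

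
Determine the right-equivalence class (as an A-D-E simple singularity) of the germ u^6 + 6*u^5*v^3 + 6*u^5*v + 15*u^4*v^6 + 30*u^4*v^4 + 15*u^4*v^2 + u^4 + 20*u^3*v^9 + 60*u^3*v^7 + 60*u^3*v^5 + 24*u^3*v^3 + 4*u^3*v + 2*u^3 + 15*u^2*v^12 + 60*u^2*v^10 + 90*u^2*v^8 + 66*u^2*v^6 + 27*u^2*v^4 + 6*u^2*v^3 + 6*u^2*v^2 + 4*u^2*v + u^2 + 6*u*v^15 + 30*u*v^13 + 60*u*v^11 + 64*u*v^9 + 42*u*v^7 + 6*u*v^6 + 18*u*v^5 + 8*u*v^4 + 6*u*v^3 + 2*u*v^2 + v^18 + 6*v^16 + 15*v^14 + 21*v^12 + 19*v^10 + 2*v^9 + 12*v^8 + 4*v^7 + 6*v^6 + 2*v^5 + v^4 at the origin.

The Hessian of f at 0 has rank 1. Corank 1: A-series; mu = 5 gives A_5.

A_{5}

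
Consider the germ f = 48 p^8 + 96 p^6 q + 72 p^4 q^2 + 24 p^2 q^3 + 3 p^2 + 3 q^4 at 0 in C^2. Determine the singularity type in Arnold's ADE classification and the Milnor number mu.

Type A_{3}, Milnor number mu = 3.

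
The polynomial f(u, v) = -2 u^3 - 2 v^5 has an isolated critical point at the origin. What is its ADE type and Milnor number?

Type E_8, Milnor number mu = 8.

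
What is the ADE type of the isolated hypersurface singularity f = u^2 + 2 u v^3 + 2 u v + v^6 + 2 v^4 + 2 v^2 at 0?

A1

The Hessian of f at 0 is [[2, 2], [2, 4]] with rank 2, so corank 0. A Groebner basis of the Jacobian ideal J(f) in C{u,v} is {u, v}; counting standard monomials gives mu = 1. Corank 0: nondegenerate Morse point, so A_1.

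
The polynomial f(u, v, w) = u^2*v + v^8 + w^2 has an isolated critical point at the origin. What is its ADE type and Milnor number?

Type D_{9}, Milnor number mu = 9.

The Hessian of f at 0 is [[0, 0, 0], [0, 0, 0], [0, 0, 2]] with rank 1, so corank 2. A Groebner basis of the Jacobian ideal J(f) in C{u,v,w} is {u^2/8 + v^7, u^3, u*v, w}; counting standard monomials gives mu = 9. Corank 2; j^3 = u^2*v has shape L^2 M (L != M), so D-series; mu = 9 gives D_9.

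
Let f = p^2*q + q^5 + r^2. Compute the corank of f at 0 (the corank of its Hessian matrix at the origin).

Hessian at 0 has rank 1.

2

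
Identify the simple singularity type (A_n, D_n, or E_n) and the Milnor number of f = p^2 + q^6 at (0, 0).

The Hessian of f at 0 has rank 1. Corank 1: A-series; mu = 5 gives A_5.

Type A_5, Milnor number mu = 5.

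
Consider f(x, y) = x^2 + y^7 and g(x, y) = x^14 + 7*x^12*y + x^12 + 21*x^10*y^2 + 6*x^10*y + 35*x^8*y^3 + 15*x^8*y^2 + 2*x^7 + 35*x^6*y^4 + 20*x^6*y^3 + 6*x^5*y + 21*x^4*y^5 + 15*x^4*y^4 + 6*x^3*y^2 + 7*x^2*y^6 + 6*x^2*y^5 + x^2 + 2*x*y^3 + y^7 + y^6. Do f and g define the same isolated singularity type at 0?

Yes.

The Hessian of f at 0 is [[2, 0], [0, 0]] with rank 1, so corank 1. A Groebner basis of the Jacobian ideal J(f) in C{x,y} is {y^6, x}; counting standard monomials gives mu = 6. Corank 1: A-series; mu = 6 gives A_6. The Hessian of g at 0 is [[2, 0], [0, 0]] with rank 1, so corank 1. A Groebner basis of the Jacobian ideal J(g) in C{x,y} is {x + y^3, x^2}; counting standard monomials gives mu = 6. Corank 1: A-series; mu = 6 gives A_6. Both have type A_6, hence right-equivalent.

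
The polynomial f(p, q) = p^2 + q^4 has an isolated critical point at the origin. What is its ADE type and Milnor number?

Type A_{3}, Milnor number mu = 3.

The Hessian of f at 0 is [[2, 0], [0, 0]] with rank 1, so corank 1. A Groebner basis of the Jacobian ideal J(f) in C{p,q} is {q^3, p}; counting standard monomials gives mu = 3. Corank 1: A-series; mu = 3 gives A_3.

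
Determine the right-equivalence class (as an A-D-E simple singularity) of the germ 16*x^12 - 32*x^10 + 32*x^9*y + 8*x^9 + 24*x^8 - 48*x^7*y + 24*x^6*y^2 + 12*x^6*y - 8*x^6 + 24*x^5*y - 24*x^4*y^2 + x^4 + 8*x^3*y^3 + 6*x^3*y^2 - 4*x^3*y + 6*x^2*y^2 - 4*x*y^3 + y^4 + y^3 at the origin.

E_6

The Hessian of f at 0 is [[0, 0], [0, 0]] with rank 0, so corank 2. A Groebner basis of the Jacobian ideal J(f) in C{x,y} is {x^3 - 3*x^2*y, y^2}; counting standard monomials gives mu = 6. Corank 2; j^3 = y^3 is a perfect cube, so E-series; the 4-jet and mu = 6 give E_6.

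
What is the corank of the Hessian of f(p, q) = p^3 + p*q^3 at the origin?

The Hessian at 0 is [[0, 0], [0, 0]] of rank 0; hence corank 2.

2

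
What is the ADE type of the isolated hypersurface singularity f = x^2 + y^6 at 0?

A5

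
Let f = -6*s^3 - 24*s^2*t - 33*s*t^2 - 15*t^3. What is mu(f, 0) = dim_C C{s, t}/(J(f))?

The Hessian of f at 0 has rank 0. Corank 2; j^3 = -3*(s + t)*(2*s^2 + 6*s*t + 5*t^2) splits into three distinct lines over C (the quadratic factor has nonzero discriminant), so D_4.

4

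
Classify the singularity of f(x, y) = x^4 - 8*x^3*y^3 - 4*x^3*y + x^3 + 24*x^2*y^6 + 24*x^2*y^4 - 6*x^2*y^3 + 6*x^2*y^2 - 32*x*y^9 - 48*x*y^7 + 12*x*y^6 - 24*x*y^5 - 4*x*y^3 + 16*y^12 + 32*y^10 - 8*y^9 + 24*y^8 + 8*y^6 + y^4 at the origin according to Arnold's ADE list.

E_6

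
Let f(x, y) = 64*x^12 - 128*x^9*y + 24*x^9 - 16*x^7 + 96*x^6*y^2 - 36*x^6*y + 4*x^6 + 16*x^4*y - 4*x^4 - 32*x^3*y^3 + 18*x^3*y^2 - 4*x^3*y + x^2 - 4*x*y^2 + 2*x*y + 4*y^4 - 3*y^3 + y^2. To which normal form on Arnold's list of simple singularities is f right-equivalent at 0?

A_{2}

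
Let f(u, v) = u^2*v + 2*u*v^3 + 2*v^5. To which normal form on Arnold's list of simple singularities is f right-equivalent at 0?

D6

The Hessian of f at 0 has rank 0. Corank 2; j^3 = u^2*v has shape L^2 M (L != M), so D-series; mu = 6 gives D_6.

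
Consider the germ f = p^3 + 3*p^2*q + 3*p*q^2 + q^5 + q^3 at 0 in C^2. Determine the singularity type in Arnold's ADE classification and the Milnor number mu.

Type E8, Milnor number mu = 8.

The Hessian of f at 0 is [[0, 0], [0, 0]] with rank 0, so corank 2. A Groebner basis of the Jacobian ideal J(f) in C{p,q} is {q^4, p^2 + 2*p*q + q^2}; counting standard monomials gives mu = 8. Corank 2; j^3 = (p + q)^3 is a perfect cube, so E-series; the 5-jet and mu = 8 give E_8.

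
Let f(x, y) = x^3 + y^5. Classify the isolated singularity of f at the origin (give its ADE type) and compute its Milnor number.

Type E_8, Milnor number mu = 8.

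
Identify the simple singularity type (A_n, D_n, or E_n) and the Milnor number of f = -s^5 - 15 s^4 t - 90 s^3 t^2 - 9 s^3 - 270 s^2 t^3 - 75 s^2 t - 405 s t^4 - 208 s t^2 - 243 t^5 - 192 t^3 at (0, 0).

The Hessian of f at 0 has rank 0. Corank 2; j^3 = -(s + 3*t)*(3*s + 8*t)^2 has shape L^2 M (L != M), so D-series; mu = 6 gives D_6.

Type D_{6}, Milnor number mu = 6.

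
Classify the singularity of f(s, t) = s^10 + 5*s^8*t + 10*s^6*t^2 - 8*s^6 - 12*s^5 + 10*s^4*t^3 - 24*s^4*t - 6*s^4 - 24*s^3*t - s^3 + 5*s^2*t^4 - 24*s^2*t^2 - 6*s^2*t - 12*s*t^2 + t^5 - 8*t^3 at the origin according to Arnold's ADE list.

The Hessian of f at 0 is [[0, 0], [0, 0]] with rank 0, so corank 2. A Groebner basis of the Jacobian ideal J(f) in C{s,t} is {s^2/128 + s*t^3 + s*t^2/8 + s*t/32 + t^3/4 + t^2/32, t^4, s^3 + 3*s^2/4 + 3*s*t + 8*t^3 + 3*t^2, s^2*t - s^2/8 + 2*s*t^2 - s*t/2 - t^2/2}; counting standard monomials gives mu = 8. Corank 2; j^3 = -(s + 2*t)^3 is a perfect cube, so E-series; the 5-jet and mu = 8 give E_8.

E8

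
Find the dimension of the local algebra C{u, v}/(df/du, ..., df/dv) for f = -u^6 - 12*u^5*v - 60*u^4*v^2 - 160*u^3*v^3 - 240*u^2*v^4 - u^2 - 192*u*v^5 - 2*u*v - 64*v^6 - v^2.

5

The Hessian of f at 0 has rank 1. Corank 1: A-series; mu = 5 gives A_5.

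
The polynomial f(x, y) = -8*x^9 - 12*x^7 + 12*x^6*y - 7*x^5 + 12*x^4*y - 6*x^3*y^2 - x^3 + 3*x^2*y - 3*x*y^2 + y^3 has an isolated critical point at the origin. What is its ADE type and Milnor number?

The Hessian of f at 0 is [[0, 0], [0, 0]] with rank 0, so corank 2. A Groebner basis of the Jacobian ideal J(f) in C{x,y} is {-3*x^2/4 + x*y^3 + 3*x*y/2 - 3*y^2/4, -x^2 + 2*x*y + y^4 - y^2, x^3 - 3*x*y^2 + 2*y^3, x^2*y - 2*x*y^2 + y^3}; counting standard monomials gives mu = 8. Corank 2; j^3 = -(x - y)^3 is a perfect cube, so E-series; the 5-jet and mu = 8 give E_8.

Type E_8, Milnor number mu = 8.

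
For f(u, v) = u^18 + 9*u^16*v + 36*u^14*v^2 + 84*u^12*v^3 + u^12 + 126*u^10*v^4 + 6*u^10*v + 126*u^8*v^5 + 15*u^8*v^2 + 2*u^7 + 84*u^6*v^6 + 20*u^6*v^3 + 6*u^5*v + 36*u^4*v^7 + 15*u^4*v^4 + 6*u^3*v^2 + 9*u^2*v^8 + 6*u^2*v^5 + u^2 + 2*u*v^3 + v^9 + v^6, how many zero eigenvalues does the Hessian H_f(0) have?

1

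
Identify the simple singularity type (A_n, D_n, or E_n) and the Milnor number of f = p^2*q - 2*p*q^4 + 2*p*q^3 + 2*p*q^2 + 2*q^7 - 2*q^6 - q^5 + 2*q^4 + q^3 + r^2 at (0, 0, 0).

Type D8, Milnor number mu = 8.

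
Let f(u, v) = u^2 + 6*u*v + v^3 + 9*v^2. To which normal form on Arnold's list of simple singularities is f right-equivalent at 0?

The Hessian of f at 0 has rank 1. Corank 1: A-series; mu = 2 gives A_2.

A_2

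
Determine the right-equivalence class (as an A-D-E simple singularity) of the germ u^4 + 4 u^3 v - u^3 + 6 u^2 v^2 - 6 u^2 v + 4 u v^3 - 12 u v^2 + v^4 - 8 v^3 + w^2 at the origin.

The Hessian of f at 0 is [[0, 0, 0], [0, 0, 0], [0, 0, 2]] with rank 1, so corank 2. A Groebner basis of the Jacobian ideal J(f) in C{u,v,w} is {v^4, u*v^2 + 5*v^3/3, u^2 + 4*u*v + 4*v^2, w}; counting standard monomials gives mu = 6. Corank 2; j^3 = -(u + 2*v)^3 is a perfect cube, so E-series; the 4-jet and mu = 6 give E_6.

E6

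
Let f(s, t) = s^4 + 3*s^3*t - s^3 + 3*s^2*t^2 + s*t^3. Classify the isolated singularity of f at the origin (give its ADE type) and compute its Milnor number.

Type E_7, Milnor number mu = 7.

The Hessian of f at 0 has rank 0. Corank 2; j^3 = -s^3 is a perfect cube, so E-series; the 4-jet and mu = 7 give E_7.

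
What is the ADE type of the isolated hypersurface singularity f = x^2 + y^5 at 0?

The Hessian of f at 0 has rank 1. Corank 1: A-series; mu = 4 gives A_4.

A_{4}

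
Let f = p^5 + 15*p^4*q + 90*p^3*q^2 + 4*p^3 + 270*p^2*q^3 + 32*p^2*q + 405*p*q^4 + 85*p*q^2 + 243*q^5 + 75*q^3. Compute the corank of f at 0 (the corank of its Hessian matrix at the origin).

The Hessian at 0 is [[0, 0], [0, 0]] of rank 0; hence corank 2.

2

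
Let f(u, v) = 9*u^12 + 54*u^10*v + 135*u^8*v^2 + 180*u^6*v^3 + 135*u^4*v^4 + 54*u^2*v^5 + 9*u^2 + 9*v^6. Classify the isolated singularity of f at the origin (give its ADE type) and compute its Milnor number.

The Hessian of f at 0 has rank 1. Corank 1: A-series; mu = 5 gives A_5.

Type A5, Milnor number mu = 5.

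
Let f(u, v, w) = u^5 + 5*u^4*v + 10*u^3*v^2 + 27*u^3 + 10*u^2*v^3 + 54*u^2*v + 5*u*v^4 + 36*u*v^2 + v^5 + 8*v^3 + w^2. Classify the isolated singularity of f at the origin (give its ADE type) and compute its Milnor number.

Type E8, Milnor number mu = 8.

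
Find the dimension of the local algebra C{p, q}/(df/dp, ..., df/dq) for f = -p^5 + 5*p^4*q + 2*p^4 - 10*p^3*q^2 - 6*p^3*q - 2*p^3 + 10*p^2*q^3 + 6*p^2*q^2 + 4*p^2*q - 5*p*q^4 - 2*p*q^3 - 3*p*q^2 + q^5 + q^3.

4

The Hessian of f at 0 has rank 0. Corank 2; j^3 = -(p - q)*(2*p^2 - 2*p*q + q^2) splits into three distinct lines over C (the quadratic factor has nonzero discriminant), so D_4.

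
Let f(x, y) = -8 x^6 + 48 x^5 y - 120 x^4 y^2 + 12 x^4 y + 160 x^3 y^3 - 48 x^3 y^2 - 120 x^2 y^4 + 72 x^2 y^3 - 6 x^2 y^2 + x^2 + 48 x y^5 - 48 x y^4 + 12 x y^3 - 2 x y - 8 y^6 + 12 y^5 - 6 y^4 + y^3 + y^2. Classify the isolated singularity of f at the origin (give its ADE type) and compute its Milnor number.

The Hessian of f at 0 has rank 1. Corank 1: A-series; mu = 2 gives A_2.

Type A_2, Milnor number mu = 2.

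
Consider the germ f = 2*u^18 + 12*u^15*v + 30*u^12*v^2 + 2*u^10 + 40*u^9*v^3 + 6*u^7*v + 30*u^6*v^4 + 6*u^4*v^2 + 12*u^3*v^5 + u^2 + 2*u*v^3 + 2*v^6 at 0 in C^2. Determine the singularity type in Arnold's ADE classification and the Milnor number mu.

Type A_{5}, Milnor number mu = 5.

The Hessian of f at 0 is [[2, 0], [0, 0]] with rank 1, so corank 1. A Groebner basis of the Jacobian ideal J(f) in C{u,v} is {u*v^2, u + v^3, u^2}; counting standard monomials gives mu = 5. Corank 1: A-series; mu = 5 gives A_5.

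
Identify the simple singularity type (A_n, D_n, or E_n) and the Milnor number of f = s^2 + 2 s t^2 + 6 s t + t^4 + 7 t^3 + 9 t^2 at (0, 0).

The Hessian of f at 0 has rank 1. Corank 1: A-series; mu = 2 gives A_2.

Type A_{2}, Milnor number mu = 2.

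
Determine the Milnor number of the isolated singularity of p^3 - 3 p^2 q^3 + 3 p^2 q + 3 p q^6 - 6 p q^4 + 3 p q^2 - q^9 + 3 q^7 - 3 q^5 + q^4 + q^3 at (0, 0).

6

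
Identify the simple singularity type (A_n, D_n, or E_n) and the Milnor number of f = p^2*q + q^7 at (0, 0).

Type D_{8}, Milnor number mu = 8.

The Hessian of f at 0 has rank 0. Corank 2; j^3 = p^2*q has shape L^2 M (L != M), so D-series; mu = 8 gives D_8.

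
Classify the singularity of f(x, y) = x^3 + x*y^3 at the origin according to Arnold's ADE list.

E7

The Hessian of f at 0 has rank 0. Corank 2; j^3 = x^3 is a perfect cube, so E-series; the 4-jet and mu = 7 give E_7.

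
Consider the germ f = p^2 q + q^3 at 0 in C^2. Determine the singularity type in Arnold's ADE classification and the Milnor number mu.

Type D_4, Milnor number mu = 4.

The Hessian of f at 0 has rank 0. Corank 2; j^3 = q*(p^2 + q^2) splits into three distinct lines over C (the quadratic factor has nonzero discriminant), so D_4.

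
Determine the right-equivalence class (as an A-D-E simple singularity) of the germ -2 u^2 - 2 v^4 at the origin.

A_3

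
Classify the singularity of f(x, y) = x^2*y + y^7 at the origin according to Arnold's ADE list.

The Hessian of f at 0 is [[0, 0], [0, 0]] with rank 0, so corank 2. A Groebner basis of the Jacobian ideal J(f) in C{x,y} is {x^2/7 + y^6, x^3, x*y}; counting standard monomials gives mu = 8. Corank 2; j^3 = x^2*y has shape L^2 M (L != M), so D-series; mu = 8 gives D_8.

D8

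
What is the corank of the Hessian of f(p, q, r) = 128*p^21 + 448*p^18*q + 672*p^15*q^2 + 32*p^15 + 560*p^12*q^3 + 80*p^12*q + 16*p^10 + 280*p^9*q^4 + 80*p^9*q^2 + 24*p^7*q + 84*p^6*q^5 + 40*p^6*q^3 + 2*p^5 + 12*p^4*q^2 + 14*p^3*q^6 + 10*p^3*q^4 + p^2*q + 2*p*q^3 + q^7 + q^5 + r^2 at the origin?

The Hessian at 0 is [[0, 0, 0], [0, 0, 0], [0, 0, 2]] of rank 1; hence corank 2.

2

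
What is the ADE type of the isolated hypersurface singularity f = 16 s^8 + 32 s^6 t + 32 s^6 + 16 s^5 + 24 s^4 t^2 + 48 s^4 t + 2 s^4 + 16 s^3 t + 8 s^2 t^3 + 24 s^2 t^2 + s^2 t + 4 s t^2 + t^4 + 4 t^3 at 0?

D_{5}

The Hessian of f at 0 has rank 0. Corank 2; j^3 = t*(s + 2*t)^2 has shape L^2 M (L != M), so D-series; mu = 5 gives D_5.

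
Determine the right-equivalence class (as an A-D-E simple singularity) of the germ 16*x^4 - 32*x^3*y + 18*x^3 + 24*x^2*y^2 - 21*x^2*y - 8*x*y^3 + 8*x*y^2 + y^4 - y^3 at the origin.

D_5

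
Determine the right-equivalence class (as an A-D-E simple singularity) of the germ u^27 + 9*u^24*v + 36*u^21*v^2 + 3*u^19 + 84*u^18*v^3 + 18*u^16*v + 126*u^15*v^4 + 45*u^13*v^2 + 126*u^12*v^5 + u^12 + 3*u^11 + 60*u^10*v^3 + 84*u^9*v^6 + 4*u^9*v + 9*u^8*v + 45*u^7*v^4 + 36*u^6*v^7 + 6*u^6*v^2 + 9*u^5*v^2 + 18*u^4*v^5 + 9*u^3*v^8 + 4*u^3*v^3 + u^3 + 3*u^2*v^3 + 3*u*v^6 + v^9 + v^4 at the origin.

E_{6}

The Hessian of f at 0 has rank 0. Corank 2; j^3 = u^3 is a perfect cube, so E-series; the 4-jet and mu = 6 give E_6.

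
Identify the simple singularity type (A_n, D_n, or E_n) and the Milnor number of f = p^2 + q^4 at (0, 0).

Type A_{3}, Milnor number mu = 3.

The Hessian of f at 0 has rank 1. Corank 1: A-series; mu = 3 gives A_3.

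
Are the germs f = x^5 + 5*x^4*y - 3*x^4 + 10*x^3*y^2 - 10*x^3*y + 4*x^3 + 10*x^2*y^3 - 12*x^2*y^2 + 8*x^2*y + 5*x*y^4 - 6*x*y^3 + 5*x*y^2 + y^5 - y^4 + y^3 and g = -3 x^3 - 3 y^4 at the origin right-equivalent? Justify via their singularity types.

No.

The Hessian of f at 0 has rank 0. Corank 2; j^3 = (x + y)*(2*x + y)^2 has shape L^2 M (L != M), so D-series; mu = 5 gives D_5. The Hessian of g at 0 has rank 0. Corank 2; j^3 = -3*x^3 is a perfect cube, so E-series; the 4-jet and mu = 6 give E_6. f is D_5 but g is E_6, hence not right-equivalent.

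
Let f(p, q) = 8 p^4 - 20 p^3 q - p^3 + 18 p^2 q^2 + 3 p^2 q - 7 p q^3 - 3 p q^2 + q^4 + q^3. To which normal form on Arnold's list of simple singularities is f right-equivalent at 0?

The Hessian of f at 0 has rank 0. Corank 2; j^3 = -(p - q)^3 is a perfect cube, so E-series; the 4-jet and mu = 7 give E_7.

E_7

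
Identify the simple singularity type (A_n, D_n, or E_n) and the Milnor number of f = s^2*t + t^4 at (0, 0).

Type D_{5}, Milnor number mu = 5.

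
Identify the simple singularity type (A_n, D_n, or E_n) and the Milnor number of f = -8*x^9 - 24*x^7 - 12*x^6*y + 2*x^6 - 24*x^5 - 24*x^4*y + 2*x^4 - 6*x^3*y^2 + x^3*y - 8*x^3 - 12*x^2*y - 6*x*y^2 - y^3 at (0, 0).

Type E_{7}, Milnor number mu = 7.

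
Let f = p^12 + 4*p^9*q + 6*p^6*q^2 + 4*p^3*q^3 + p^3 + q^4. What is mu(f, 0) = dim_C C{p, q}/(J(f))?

6

The Hessian of f at 0 has rank 0. Corank 2; j^3 = p^3 is a perfect cube, so E-series; the 4-jet and mu = 6 give E_6.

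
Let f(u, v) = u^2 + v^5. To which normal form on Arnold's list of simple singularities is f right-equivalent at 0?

A_{4}

The Hessian of f at 0 is [[2, 0], [0, 0]] with rank 1, so corank 1. A Groebner basis of the Jacobian ideal J(f) in C{u,v} is {v^4, u}; counting standard monomials gives mu = 4. Corank 1: A-series; mu = 4 gives A_4.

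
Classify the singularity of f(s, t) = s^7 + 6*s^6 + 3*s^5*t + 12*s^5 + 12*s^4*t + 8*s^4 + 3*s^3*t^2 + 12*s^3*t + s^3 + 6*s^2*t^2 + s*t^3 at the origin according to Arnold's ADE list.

The Hessian of f at 0 has rank 0. Corank 2; j^3 = s^3 is a perfect cube, so E-series; the 4-jet and mu = 7 give E_7.

E_7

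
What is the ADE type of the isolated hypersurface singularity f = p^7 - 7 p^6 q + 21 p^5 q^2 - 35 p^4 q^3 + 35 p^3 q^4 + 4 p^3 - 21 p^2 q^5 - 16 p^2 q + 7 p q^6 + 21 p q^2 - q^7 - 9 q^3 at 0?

D8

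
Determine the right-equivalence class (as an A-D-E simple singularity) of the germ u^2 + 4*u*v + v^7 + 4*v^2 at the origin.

A_{6}

The Hessian of f at 0 has rank 1. Corank 1: A-series; mu = 6 gives A_6.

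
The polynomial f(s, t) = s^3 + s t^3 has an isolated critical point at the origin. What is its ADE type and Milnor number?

The Hessian of f at 0 has rank 0. Corank 2; j^3 = s^3 is a perfect cube, so E-series; the 4-jet and mu = 7 give E_7.

Type E_7, Milnor number mu = 7.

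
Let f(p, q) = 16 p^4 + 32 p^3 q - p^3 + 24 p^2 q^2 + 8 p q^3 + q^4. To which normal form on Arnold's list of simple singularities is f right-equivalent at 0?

E_6

The Hessian of f at 0 has rank 0. Corank 2; j^3 = -p^3 is a perfect cube, so E-series; the 4-jet and mu = 6 give E_6.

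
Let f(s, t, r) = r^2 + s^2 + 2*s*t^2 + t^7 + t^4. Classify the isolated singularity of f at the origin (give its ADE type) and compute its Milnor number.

Type A_{6}, Milnor number mu = 6.

The Hessian of f at 0 has rank 2. Corank 1: A-series; mu = 6 gives A_6.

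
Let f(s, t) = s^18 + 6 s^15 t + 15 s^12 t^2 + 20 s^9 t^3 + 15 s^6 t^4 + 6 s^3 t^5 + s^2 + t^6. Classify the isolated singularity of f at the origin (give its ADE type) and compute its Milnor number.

The Hessian of f at 0 is [[2, 0], [0, 0]] with rank 1, so corank 1. A Groebner basis of the Jacobian ideal J(f) in C{s,t} is {t^5, s}; counting standard monomials gives mu = 5. Corank 1: A-series; mu = 5 gives A_5.

Type A_{5}, Milnor number mu = 5.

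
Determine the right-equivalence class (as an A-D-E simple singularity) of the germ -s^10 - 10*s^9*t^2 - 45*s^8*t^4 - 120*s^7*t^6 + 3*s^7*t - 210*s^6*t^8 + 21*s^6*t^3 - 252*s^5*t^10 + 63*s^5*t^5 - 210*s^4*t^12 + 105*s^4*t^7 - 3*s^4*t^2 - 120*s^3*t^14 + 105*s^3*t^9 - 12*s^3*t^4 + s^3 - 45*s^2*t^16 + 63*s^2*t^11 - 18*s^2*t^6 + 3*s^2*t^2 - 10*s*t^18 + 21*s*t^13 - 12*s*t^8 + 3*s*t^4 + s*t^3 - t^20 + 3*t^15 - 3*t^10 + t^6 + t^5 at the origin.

E_{7}

The Hessian of f at 0 has rank 0. Corank 2; j^3 = s^3 is a perfect cube, so E-series; the 4-jet and mu = 7 give E_7.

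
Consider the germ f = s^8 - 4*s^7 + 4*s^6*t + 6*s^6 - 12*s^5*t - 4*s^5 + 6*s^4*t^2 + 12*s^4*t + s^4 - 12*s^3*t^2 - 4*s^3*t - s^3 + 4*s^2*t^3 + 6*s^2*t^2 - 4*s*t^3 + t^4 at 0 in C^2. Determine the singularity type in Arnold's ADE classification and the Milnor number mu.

Type E_6, Milnor number mu = 6.

The Hessian of f at 0 has rank 0. Corank 2; j^3 = -s^3 is a perfect cube, so E-series; the 4-jet and mu = 6 give E_6.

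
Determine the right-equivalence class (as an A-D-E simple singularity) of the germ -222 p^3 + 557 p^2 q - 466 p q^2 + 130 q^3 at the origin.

The Hessian of f at 0 has rank 0. Corank 2; j^3 = -(6*p - 5*q)*(37*p^2 - 62*p*q + 26*q^2) splits into three distinct lines over C (the quadratic factor has nonzero discriminant), so D_4.

D4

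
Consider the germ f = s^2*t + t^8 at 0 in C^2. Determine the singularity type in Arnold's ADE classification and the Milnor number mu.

The Hessian of f at 0 is [[0, 0], [0, 0]] with rank 0, so corank 2. A Groebner basis of the Jacobian ideal J(f) in C{s,t} is {s^2/8 + t^7, s^3, s*t}; counting standard monomials gives mu = 9. Corank 2; j^3 = s^2*t has shape L^2 M (L != M), so D-series; mu = 9 gives D_9.

Type D_9, Milnor number mu = 9.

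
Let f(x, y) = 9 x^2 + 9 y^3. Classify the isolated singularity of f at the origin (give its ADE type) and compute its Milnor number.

Type A_{2}, Milnor number mu = 2.

The Hessian of f at 0 has rank 1. Corank 1: A-series; mu = 2 gives A_2.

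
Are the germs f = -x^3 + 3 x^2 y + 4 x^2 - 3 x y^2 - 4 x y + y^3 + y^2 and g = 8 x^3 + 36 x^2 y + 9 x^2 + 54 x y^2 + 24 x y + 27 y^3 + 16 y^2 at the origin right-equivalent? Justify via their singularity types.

The Hessian of f at 0 is [[8, -4], [-4, 2]] with rank 1, so corank 1. A Groebner basis of the Jacobian ideal J(f) in C{x,y} is {y^2, x - y/2}; counting standard monomials gives mu = 2. Corank 1: A-series; mu = 2 gives A_2. The Hessian of g at 0 is [[18, 24], [24, 32]] with rank 1, so corank 1. A Groebner basis of the Jacobian ideal J(g) in C{x,y} is {y^2, x + 4*y/3}; counting standard monomials gives mu = 2. Corank 1: A-series; mu = 2 gives A_2. Both have type A_2, hence right-equivalent.

Yes.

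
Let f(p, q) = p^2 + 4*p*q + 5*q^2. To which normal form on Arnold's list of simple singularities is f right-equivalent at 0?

The Hessian of f at 0 is [[2, 4], [4, 10]] with rank 2, so corank 0. A Groebner basis of the Jacobian ideal J(f) in C{p,q} is {p, q}; counting standard monomials gives mu = 1. Corank 0: nondegenerate Morse point, so A_1.

A_1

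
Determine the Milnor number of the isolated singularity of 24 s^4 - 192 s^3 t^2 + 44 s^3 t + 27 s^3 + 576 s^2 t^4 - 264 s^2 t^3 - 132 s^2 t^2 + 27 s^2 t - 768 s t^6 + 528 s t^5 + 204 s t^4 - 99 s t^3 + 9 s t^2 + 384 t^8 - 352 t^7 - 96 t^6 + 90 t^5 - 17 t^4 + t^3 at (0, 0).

The Hessian of f at 0 is [[0, 0], [0, 0]] with rank 0, so corank 2. A Groebner basis of the Jacobian ideal J(f) in C{s,t} is {-19683*s^2/80024 - 6561*s*t/40012 + t^4 - 27*t^3/80024 - 2187*t^2/80024, s^3 - 13257*s^2/80024 - 4419*s*t/40012 + 8837*t^3/240072 - 1473*t^2/80024, s^2*t + 26487*s^2/80024 + 8829*s*t/40012 - 79697*t^3/720216 + 2943*t^2/80024, -2835*s^2/5716 + s*t^2 - 945*s*t/2858 + 17113*t^3/51444 - 315*t^2/5716}; counting standard monomials gives mu = 7. Corank 2; j^3 = (3*s + t)^3 is a perfect cube, so E-series; the 4-jet and mu = 7 give E_7.

7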